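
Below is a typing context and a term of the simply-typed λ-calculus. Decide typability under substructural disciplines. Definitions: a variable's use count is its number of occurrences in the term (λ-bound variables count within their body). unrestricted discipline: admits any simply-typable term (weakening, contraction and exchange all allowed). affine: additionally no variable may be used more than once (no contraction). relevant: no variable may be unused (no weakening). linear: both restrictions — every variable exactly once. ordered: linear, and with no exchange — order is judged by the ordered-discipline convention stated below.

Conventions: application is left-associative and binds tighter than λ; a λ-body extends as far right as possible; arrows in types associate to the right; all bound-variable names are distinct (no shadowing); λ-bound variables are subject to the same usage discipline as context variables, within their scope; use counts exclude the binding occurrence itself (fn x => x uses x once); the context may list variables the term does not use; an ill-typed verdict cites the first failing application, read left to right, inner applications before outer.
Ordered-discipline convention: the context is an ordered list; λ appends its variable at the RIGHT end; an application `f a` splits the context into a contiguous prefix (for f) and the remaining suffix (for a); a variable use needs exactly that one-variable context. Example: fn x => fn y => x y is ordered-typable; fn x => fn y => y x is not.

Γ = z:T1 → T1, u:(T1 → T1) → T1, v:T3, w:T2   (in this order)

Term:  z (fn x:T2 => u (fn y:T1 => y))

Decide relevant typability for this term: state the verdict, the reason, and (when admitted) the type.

no — the type mismatch rejects it
counts: z: 1, u: 1, v: 0, w: 0, x [bound]: 0, y [bound]: 1
left-to-right use order: z, u, y
typing: ill-typed: a function awaiting T1 gets T2 → T1
all disciplines: ordered ✗ | linear ✗ | affine ✗ | relevant ✗ | unrestricted ✗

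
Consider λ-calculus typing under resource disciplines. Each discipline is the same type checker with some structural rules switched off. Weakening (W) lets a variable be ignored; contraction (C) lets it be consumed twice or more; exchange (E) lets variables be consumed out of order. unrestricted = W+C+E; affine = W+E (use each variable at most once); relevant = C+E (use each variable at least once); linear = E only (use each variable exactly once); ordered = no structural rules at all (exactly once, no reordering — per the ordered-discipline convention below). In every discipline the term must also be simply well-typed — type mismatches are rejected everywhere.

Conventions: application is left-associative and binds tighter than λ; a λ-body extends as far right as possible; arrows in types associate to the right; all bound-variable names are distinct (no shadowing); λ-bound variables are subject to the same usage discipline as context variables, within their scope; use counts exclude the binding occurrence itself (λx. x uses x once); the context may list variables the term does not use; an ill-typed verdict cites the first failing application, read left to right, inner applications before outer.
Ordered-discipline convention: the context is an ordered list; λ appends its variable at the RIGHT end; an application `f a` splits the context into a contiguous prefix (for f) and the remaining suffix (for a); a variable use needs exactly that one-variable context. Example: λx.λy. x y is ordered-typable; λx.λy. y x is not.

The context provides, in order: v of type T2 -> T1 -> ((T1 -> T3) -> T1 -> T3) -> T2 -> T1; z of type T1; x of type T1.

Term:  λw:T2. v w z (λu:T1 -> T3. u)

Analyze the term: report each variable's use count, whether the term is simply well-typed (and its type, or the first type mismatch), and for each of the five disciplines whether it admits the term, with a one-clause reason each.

counts: v ×1; z ×1; x ×0; w (bound) ×1; u (bound) ×1
left-to-right use order: v, w, z, u
typing: the term checks, with type T2 -> T2 -> T1
ordered ✗ (x never used (weakening))
linear ✗ (x never used (weakening))
affine ✓ (at most one use each (v, z, x, w, u))
relevant ✗ (x never used (weakening))
unrestricted ✓ (well-typed at T2 -> T2 -> T1; no restrictions here)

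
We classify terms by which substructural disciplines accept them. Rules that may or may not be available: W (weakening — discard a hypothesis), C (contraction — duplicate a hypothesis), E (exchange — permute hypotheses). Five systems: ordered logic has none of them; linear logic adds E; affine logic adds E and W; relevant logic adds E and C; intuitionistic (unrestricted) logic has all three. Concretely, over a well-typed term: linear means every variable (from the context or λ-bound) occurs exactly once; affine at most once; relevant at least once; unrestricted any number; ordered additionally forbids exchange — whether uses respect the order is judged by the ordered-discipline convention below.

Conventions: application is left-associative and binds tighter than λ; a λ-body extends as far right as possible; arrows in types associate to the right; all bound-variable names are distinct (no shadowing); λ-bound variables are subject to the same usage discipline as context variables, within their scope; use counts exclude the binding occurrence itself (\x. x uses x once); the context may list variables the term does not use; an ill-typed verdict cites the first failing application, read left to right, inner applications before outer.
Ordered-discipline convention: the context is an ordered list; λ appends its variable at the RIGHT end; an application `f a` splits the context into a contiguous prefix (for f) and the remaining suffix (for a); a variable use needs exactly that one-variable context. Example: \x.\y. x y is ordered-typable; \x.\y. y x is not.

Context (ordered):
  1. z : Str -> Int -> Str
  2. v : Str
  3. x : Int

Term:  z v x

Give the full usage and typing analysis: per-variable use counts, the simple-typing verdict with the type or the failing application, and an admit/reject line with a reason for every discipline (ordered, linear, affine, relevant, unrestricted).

counts: z ×1; v ×1; x ×1
use order (left to right): z, v, x
typing: ✓ — Str
ordered ✓ (one use each (z, v, x); ordered split holds)
linear ✓ (single use per variable (z, v, x))
affine ✓ (none of z, v, x used more than once)
relevant ✓ (z, v, x: all used, weakening unneeded)
unrestricted ✓ (type-checks (Str) and nothing is barred)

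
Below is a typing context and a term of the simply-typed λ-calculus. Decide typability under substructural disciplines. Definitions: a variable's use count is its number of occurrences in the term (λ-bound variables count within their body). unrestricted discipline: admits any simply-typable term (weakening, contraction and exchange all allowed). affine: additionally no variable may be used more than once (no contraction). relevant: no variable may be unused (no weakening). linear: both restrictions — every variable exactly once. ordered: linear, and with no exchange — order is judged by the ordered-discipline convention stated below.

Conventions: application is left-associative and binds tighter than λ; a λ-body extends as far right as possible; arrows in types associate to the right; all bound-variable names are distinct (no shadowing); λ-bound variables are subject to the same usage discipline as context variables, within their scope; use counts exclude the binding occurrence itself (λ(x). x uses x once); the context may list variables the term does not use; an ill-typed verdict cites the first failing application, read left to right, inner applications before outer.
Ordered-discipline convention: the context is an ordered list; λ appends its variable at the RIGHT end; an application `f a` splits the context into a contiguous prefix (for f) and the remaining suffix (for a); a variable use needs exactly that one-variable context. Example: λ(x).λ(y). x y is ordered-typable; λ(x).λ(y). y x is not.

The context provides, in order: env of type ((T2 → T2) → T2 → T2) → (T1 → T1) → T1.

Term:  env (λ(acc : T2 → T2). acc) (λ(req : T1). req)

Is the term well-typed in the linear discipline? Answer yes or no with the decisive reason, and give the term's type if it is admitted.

yes — exactly-once usage across env, acc, req; term : T1
counts: env: 1, acc (λ-bound): 1, req (λ-bound): 1
order of uses: env, acc, req
typing: well-typed — term : T1
summary: ordered ✓ · linear ✓ · affine ✓ · relevant ✓ · unrestricted ✓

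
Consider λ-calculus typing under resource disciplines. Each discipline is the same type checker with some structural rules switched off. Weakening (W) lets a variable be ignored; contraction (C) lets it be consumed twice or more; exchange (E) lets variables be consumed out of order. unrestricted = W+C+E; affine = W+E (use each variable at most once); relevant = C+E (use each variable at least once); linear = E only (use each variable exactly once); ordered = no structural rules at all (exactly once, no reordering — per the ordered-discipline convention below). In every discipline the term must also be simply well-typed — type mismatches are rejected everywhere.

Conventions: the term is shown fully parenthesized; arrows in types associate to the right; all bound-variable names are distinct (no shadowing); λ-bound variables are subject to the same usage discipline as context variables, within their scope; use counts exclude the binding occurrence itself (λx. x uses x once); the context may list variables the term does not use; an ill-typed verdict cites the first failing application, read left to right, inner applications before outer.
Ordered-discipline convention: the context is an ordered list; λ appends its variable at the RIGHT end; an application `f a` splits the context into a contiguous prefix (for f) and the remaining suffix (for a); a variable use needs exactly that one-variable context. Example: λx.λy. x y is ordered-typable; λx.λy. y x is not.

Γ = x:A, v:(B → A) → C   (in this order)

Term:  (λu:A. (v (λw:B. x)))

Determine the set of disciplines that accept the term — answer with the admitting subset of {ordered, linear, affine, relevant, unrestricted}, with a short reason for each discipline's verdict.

admitted by: affine, unrestricted
use counts: x=1; v=1; u (bound)=0; w (bound)=0
use order (left to right): v, x
typing: well-typed — term : A → C
ordered ✗ (unused: u, w — weakening required)
linear ✗ (unused: u, w — weakening required)
affine ✓ (none of x, v, u, w used more than once)
relevant ✗ (unused: u, w — weakening required)
unrestricted ✓ (well-typed at A → C; no restrictions here)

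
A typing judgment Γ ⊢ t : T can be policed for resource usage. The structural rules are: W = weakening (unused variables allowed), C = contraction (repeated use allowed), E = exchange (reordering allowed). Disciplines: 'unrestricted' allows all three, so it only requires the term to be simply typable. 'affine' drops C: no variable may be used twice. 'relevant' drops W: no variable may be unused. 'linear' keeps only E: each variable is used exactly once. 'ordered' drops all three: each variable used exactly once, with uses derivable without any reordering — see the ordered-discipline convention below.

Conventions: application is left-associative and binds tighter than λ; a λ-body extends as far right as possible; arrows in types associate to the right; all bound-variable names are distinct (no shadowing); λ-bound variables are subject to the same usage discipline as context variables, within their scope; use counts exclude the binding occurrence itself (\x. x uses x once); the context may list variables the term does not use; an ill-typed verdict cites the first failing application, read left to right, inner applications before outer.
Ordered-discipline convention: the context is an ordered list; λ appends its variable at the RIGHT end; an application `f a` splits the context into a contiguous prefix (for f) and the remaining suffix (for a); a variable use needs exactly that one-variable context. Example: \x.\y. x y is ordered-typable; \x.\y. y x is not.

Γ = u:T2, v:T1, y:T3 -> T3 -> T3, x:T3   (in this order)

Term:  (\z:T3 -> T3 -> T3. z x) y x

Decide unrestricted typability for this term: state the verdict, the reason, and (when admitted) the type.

yes — typability at T3 is all that's needed; term : T3
use counts: u: 0×, v: 0×, y: 1×, x: 2×, z (bound): 1×
use order (left to right): z, x, y, x
typing: well-typed at T3
per-discipline verdicts: ordered ✗, linear ✗, affine ✗, relevant ✗, unrestricted ✓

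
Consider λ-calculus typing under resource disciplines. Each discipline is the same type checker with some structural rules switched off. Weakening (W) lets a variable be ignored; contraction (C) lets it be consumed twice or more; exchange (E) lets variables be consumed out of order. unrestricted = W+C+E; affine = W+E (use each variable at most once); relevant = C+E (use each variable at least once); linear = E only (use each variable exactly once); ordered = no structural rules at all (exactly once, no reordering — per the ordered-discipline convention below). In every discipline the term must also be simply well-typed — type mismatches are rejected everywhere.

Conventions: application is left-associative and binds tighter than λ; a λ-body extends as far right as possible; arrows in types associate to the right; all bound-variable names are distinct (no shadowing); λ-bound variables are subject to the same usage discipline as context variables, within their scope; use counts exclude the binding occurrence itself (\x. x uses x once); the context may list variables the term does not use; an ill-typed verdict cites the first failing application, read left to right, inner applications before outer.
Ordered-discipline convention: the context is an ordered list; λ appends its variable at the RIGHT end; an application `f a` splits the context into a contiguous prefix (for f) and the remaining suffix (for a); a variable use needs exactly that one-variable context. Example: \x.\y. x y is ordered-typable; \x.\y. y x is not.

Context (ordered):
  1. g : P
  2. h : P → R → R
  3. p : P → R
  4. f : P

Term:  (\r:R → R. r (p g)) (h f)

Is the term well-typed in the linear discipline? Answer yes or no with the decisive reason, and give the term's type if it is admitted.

yes — g, h, p, f, r: one use apiece; term : R
usage: g ×1; h ×1; p ×1; f ×1; r [bound] ×1
uses in reading order: r, p, g, h, f
typing: well-typed at R
per-discipline verdicts: ordered ✗ · linear ✓ · affine ✓ · relevant ✓ · unrestricted ✓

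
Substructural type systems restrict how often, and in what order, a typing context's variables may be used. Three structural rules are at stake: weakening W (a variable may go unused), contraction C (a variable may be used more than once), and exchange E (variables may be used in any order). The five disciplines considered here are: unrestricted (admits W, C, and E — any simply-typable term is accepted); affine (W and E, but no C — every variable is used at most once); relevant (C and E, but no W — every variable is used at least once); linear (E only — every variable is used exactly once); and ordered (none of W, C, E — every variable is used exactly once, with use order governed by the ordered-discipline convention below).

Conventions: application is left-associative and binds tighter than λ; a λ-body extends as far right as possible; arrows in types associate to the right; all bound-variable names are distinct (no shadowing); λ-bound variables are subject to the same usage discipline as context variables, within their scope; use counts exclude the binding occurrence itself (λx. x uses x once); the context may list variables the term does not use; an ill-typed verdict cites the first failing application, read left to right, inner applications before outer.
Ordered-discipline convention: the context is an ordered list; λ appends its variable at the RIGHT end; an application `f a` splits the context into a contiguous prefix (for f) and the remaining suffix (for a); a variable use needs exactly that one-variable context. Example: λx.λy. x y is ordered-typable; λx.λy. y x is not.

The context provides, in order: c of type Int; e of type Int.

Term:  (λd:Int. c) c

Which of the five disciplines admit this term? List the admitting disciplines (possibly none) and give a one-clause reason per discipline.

admitted by: unrestricted
counts: c=2, e=0, d (λ-bound)=0
uses in reading order: c, c
typing: the term checks, with type Int
ordered ✗ (repeated use of c ×2; e, d left unused)
linear ✗ (repeated use of c ×2; e, d left unused)
affine ✗ (repeated use of c ×2)
relevant ✗ (e, d left unused)
unrestricted ✓ (simply typable at Int; W, C, E all held)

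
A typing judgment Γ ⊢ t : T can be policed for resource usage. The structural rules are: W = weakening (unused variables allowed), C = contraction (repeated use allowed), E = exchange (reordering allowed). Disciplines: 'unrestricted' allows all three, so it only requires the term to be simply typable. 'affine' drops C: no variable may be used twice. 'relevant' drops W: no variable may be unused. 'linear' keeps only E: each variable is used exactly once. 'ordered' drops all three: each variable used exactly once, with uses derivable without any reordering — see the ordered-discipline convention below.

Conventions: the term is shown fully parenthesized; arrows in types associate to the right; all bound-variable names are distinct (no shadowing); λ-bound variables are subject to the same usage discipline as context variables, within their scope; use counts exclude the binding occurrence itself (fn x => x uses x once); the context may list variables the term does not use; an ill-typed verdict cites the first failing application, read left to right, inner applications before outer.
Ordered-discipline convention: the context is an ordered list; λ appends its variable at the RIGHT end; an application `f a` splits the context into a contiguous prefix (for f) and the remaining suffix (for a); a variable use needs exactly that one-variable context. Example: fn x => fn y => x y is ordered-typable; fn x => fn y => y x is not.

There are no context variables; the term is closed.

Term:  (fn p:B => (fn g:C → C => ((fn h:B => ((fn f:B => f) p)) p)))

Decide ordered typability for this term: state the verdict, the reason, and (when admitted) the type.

no — uses contraction: p ×2; needs weakening: g, h unused
use counts: p [bound]: 2×; g [bound]: 0×; h [bound]: 0×; f [bound]: 1×
use order (left to right): f, p, p
typing: well-typed at B → (C → C) → B
summary: ordered ✗; linear ✗; affine ✗; relevant ✗; unrestricted ✓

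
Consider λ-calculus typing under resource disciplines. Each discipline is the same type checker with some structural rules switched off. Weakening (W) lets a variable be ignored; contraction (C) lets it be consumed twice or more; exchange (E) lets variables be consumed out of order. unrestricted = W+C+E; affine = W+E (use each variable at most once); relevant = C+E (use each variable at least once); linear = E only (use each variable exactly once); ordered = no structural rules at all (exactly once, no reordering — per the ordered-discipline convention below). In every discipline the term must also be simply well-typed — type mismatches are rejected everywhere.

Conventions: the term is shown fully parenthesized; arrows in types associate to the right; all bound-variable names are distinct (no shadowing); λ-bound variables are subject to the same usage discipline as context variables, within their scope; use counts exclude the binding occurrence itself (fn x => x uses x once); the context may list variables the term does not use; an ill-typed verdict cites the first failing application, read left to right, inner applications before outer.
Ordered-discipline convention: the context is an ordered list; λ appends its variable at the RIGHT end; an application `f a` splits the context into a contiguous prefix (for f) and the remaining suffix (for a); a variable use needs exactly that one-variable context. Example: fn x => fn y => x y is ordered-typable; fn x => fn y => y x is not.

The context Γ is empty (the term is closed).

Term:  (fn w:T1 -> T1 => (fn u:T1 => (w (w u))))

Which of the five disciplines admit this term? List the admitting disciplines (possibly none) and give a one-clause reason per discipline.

admitted in: relevant, unrestricted
usage: w (bound): 2, u (bound): 1
left-to-right use order: w, w, u
typing: well-typed — term : (T1 -> T1) -> T1 -> T1
ordered ✗ (w ×2 used more than once (contraction))
linear ✗ (w ×2 used more than once (contraction))
affine ✗ (w ×2 used more than once (contraction))
relevant ✓ (w, u: all used, weakening unneeded)
unrestricted ✓ (well-typed at (T1 -> T1) -> T1 -> T1; no restrictions here)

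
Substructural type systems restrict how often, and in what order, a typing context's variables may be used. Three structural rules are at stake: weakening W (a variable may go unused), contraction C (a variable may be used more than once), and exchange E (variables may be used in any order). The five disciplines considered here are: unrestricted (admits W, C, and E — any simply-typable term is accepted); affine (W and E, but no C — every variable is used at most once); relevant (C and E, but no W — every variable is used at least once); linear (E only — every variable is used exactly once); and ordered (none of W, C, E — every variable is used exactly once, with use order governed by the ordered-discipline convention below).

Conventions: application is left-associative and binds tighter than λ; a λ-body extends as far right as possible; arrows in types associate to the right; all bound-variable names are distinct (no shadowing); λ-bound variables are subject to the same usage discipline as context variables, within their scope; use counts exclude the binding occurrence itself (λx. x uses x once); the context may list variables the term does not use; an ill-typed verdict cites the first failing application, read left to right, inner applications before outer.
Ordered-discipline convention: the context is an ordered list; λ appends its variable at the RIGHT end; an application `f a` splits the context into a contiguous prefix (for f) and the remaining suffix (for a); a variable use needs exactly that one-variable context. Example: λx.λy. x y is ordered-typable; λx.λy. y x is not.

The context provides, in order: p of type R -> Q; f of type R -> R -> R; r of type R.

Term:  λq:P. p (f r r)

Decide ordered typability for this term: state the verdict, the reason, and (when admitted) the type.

no — uses contraction: r ×2; unused: q — weakening required
counts: p: 1; f: 1; r: 2; q [bound]: 0
order of uses: p, f, r, r
typing: well-typed — term : P -> Q
summary: ordered ✗; linear ✗; affine ✗; relevant ✗; unrestricted ✓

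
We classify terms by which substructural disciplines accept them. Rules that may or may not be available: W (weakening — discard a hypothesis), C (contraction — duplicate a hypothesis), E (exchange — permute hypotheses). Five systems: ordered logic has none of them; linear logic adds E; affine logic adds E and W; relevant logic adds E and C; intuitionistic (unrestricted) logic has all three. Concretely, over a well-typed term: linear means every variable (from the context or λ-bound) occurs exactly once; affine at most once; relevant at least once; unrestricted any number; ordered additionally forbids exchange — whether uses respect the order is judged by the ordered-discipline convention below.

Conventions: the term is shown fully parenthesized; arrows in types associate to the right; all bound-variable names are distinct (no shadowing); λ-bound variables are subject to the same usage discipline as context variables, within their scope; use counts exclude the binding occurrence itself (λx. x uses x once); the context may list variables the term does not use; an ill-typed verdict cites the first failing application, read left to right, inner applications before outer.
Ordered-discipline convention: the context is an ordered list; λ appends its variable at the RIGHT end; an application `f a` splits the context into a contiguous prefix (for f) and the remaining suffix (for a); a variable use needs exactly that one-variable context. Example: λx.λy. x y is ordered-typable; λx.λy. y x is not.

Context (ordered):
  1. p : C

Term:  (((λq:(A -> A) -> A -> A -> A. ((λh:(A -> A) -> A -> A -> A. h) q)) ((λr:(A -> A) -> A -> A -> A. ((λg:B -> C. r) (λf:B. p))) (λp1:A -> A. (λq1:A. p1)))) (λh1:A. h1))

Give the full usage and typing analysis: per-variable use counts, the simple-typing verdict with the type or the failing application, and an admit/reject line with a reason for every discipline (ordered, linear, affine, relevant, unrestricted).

use counts: p=1, q (bound)=1, h (bound)=1, r (bound)=1, g (bound)=0, f (bound)=0, p1 (bound)=1, q1 (bound)=0, h1 (bound)=1
order of uses: h, q, r, p, p1, h1
typing: the term checks, with type A -> A -> A
ordered: ✗ — g, f, q1 left unused
linear: ✗ — g, f, q1 left unused
affine: ✓ — at most one use each (p, q, h, r, g, f, p1, q1, h1)
relevant: ✗ — g, f, q1 left unused
unrestricted: ✓ — simply typable at A -> A -> A; W, C, E all held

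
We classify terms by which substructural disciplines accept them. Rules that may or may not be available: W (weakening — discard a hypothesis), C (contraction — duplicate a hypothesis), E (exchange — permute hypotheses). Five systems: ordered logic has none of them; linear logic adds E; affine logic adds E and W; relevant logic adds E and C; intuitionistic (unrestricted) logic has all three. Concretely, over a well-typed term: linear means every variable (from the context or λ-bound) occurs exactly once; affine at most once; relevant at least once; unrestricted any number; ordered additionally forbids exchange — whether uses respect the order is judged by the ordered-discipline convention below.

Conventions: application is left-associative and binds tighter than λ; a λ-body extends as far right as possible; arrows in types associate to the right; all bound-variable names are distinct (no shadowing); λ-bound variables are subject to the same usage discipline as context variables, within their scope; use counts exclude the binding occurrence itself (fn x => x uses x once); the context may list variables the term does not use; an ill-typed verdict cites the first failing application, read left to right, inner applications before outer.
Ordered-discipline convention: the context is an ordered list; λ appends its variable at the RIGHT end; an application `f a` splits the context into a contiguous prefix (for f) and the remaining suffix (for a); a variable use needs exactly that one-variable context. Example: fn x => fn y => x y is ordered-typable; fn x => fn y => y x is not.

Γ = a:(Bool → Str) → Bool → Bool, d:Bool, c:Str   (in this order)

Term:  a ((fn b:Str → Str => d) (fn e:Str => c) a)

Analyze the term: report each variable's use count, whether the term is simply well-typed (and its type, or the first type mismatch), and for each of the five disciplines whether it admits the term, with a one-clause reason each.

variable uses: a: 2; d: 1; c: 1; b (λ-bound): 0; e (λ-bound): 0
uses in reading order: a, d, c, a
typing: ill-typed: applying a non-function (Bool)
ordered ✗ (the type mismatch rejects it)
linear ✗ (not simply typable)
affine ✗ (fails simple typing)
relevant ✗ (a type mismatch blocks all five)
unrestricted ✗ (the type mismatch rejects it)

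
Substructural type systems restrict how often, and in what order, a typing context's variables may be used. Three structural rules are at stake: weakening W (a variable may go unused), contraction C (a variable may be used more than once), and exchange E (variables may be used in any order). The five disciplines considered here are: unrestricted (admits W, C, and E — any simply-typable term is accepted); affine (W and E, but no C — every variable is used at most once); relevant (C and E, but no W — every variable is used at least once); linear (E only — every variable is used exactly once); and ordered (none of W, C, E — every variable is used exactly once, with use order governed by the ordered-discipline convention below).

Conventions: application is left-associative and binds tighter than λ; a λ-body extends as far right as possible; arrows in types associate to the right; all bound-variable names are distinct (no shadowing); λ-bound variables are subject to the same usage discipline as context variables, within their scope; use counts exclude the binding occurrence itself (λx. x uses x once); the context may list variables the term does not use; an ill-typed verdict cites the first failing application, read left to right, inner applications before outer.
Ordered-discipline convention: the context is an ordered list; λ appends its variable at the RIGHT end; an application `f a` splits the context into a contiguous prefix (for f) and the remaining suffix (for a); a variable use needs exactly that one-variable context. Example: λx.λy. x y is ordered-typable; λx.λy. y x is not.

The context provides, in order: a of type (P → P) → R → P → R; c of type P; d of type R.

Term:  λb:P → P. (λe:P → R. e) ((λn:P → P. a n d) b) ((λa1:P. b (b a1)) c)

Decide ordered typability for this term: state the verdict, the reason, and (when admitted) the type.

no — repeated use of b ×3
variable uses: a: 1, c: 1, d: 1, b [bound]: 3, e [bound]: 1, n [bound]: 1, a1 [bound]: 1
uses in reading order: e, a, n, d, b, b, b, a1, c
typing: well-typed — term : (P → P) → R
per-discipline verdicts: ordered ✗; linear ✗; affine ✗; relevant ✓; unrestricted ✓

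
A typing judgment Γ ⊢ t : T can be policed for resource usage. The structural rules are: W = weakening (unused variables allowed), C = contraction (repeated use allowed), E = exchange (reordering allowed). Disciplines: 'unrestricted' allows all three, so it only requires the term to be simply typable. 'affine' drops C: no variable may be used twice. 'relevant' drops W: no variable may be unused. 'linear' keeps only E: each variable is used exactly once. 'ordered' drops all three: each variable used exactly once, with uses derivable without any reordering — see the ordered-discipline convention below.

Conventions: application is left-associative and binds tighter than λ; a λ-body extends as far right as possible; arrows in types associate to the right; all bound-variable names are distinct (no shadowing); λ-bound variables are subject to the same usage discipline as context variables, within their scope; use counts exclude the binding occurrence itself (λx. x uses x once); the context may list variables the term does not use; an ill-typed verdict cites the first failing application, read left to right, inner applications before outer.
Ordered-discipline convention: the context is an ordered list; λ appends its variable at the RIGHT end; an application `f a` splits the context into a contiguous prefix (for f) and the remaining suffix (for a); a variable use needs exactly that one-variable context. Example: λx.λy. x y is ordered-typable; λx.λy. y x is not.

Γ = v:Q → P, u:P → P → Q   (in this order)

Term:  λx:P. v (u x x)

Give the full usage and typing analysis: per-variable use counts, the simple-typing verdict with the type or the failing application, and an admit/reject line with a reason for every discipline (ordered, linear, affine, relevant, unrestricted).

usage: v ×1; u ×1; x (λ-bound) ×2
uses in reading order: v, u, x, x
typing: ✓ — P → P
ordered ✗ (x ×2 used more than once (contraction))
linear ✗ (x ×2 used more than once (contraction))
affine ✗ (x ×2 used more than once (contraction))
relevant ✓ (every one of v, u, x appears)
unrestricted ✓ (typability at P → P is all that's needed)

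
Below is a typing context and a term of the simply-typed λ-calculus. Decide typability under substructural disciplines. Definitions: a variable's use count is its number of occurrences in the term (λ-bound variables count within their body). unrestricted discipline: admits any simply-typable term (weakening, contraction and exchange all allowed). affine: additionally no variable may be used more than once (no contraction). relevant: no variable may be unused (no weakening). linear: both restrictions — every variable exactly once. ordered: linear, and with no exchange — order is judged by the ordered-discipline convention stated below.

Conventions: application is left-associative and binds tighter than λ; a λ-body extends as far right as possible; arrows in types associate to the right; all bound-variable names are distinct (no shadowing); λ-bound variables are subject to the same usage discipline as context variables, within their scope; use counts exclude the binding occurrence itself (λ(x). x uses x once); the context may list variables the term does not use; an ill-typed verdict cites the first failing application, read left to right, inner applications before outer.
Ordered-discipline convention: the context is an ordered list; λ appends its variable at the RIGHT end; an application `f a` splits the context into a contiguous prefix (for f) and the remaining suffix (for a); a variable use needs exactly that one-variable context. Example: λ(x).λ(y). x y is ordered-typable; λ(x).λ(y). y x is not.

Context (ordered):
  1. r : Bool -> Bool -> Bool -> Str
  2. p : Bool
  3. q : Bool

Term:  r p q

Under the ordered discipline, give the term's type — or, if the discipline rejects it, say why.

term : Bool -> Str
variable uses: r=1, p=1, q=1
order of uses: r, p, q
typing: well-typed at Bool -> Str
across the five disciplines: ordered ✓, linear ✓, affine ✓, relevant ✓, unrestricted ✓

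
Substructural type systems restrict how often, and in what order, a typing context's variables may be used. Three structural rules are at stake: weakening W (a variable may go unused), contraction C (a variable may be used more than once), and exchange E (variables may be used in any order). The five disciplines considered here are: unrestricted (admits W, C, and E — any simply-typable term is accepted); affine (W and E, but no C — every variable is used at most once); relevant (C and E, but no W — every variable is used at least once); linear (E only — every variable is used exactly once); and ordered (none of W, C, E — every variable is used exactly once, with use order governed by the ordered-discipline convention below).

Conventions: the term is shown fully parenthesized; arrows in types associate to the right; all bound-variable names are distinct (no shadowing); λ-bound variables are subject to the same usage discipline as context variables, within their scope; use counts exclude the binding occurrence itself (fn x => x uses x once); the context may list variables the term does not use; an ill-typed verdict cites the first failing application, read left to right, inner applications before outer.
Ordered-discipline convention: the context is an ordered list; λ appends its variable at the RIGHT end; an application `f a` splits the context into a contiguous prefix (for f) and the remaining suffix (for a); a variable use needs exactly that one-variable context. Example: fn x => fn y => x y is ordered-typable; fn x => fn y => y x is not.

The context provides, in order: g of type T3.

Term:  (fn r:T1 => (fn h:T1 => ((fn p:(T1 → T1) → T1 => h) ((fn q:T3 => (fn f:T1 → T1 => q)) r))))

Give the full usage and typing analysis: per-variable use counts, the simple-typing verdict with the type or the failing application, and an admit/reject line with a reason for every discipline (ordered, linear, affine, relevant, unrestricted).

variable uses: g: 0×, r (bound): 1×, h (bound): 1×, p (bound): 0×, q (bound): 1×, f (bound): 0×
uses in reading order: h, q, r
typing: ill-typed: an argument T1 mismatches the expected T3
ordered ✗ (fails simple typing)
linear ✗ (a type mismatch blocks all five)
affine ✗ (the type mismatch rejects it)
relevant ✗ (not simply typable)
unrestricted ✗ (fails simple typing)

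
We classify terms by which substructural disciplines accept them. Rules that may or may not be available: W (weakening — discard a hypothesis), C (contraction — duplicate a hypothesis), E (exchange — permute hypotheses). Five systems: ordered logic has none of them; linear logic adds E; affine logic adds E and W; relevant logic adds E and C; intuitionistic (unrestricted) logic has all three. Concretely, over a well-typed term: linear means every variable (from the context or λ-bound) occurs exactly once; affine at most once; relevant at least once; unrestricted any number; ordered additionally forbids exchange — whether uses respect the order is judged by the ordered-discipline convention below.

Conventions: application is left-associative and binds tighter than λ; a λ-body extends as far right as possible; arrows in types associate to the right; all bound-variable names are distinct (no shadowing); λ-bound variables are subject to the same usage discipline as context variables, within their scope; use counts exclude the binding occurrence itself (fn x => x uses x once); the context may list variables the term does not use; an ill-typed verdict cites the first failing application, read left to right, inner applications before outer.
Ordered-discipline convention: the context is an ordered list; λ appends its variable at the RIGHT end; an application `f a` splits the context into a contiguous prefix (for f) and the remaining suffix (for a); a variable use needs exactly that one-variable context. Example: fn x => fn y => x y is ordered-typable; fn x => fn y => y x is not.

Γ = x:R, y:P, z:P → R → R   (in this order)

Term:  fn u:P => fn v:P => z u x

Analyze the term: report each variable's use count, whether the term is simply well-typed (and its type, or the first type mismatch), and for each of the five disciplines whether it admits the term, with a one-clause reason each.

variable uses: x: 1, y: 0, z: 1, u (λ-bound): 1, v (λ-bound): 0
uses in reading order: z, u, x
typing: the term checks, with type P → P → R
ordered ✗ (needs weakening: y, v unused)
linear ✗ (needs weakening: y, v unused)
affine ✓ (at most one use each (x, y, z, u, v))
relevant ✗ (needs weakening: y, v unused)
unrestricted ✓ (simply typable at P → P → R; W, C, E all held)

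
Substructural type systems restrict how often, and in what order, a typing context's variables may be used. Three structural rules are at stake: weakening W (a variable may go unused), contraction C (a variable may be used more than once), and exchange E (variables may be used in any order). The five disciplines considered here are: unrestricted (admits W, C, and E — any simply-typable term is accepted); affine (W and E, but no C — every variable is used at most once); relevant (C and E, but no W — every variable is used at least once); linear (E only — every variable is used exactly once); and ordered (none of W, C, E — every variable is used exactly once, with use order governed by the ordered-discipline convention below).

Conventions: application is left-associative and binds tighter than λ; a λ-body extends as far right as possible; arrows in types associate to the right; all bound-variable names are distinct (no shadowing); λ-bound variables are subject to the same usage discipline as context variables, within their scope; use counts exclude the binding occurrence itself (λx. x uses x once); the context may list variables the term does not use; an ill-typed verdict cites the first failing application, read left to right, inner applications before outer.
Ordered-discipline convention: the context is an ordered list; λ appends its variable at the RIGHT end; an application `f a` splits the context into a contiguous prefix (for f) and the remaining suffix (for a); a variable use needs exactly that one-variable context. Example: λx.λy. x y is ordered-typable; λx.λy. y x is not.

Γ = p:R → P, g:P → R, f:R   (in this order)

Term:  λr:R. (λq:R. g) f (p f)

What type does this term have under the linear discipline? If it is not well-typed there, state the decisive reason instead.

not well-typed under linear — repeated use of f ×2; unused: r, q — weakening required
use counts: p: 1; g: 1; f: 2; r (bound): 0; q (bound): 0
left-to-right use order: g, f, p, f
typing: well-typed — term : R → R
across the five disciplines: ordered ✗, linear ✗, affine ✗, relevant ✗, unrestricted ✓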